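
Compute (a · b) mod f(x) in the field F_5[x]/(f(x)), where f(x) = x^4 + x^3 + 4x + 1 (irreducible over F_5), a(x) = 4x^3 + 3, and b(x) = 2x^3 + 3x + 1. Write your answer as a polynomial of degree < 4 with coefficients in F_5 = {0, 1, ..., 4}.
a · b ≡ 3x^3 + 4x^2 + 2x + 3 (mod f(x))

Multiply in F_5[x]: a(x)·b(x) = (4x^3 + 3)·(2x^3 + 3x + 1) = 3x^6 + 2x^4 + 4x + 3. This has degree ≥ 4, so divide by f(x) over F_5: 3x^6 + 2x^4 + 4x + 3 = (3x^2 + 2x)·(x^4 + x^3 + 4x + 1) + (3x^3 + 4x^2 + 2x + 3). Hence a·b ≡ 3x^3 + 4x^2 + 2x + 3 (mod f). (F_5[x]/(f) is a field with 5^4 = 625 elements since f is irreducible of degree 4.)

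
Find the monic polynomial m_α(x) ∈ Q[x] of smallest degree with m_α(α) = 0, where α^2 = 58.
m_α(x) = x^2 - 58

α satisfies α^2 - 58 = 0, so x^2 - 58 annihilates α. Since d = 58 is squarefree and ≠ 1, it is not a perfect square in Q, so x^2 - 58 has no rational root and is therefore irreducible over Q (a degree-2 polynomial over a field is irreducible iff it has no root). Hence m_α(x) = x^2 - 58.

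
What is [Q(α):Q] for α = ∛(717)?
[Q(α):Q] = 3

The minimal polynomial of α is x^3 - 717, irreducible over Q since 717 is not a perfect cube (so x^3 - 717 has no rational root). Hence [Q(α):Q] = deg(m_α) = 3.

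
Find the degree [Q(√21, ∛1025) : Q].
[Q(√21, ∛1025) : Q] = 6

Let L = Q(√21, ∛1025). Since Q(√21) ⊂ L and [Q(√21):Q] = 2, the tower law gives 2 | [L:Q]. Likewise Q(∛1025) ⊂ L with [Q(∛1025):Q] = 3 (because 1025 is not a perfect cube), so 3 | [L:Q]. As gcd(2,3) = 1, [L:Q] is divisible by 6. Conversely L is generated over Q by √21 and ∛1025, so [L:Q] ≤ 2·3 = 6. Therefore [Q(√21, ∛1025) : Q] = 6.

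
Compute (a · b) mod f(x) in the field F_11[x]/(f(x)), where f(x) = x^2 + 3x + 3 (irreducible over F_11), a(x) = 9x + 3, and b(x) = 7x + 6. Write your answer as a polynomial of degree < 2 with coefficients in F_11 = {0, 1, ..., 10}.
a · b ≡ 7x + 5 (mod f(x))

Multiply in F_11[x]: a(x)·b(x) = (9x + 3)·(7x + 6) = 8x^2 + 9x + 7. This has degree ≥ 2, so divide by f(x) over F_11: 8x^2 + 9x + 7 = (8)·(x^2 + 3x + 3) + (7x + 5). Hence a·b ≡ 7x + 5 (mod f). (F_11[x]/(f) is a field with 11^2 = 121 elements since f is irreducible of degree 2.)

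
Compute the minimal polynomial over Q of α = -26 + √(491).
m_α(x) = x^2 + 52x + 185

From α + 26 = √(491), squaring gives (α + 26)^2 = 491, i.e. α^2 + 52α + 676 = 491, so α^2 + 52α + 185 = 0. The discriminant of x^2 + 52x + 185 is (52)^2 - 4·(185) = 2704 - 740 = 1964, and 4·(491) is not a perfect square in Q since 491 is squarefree and ≠ 1. Hence x^2 + 52x + 185 is irreducible over Q and is the minimal polynomial of α.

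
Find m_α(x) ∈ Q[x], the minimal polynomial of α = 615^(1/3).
m_α(x) = x^3 - 615

α satisfies α^3 = 615, so x^3 - 615 annihilates α. By the rational root test, a rational root p/q (in lowest terms) of x^3 - 615 would satisfy p^3 = 615 q^3, forcing q = 1 and p^3 = 615; but 615 is not a perfect cube, contradiction. A monic cubic over Q with no rational root is irreducible (any nontrivial factorization would include a linear factor). Hence x^3 - 615 is the minimal polynomial of α, and in particular [Q(α):Q] = 3.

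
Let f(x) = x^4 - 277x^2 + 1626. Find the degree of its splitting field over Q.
[K : Q] = 4

Solving the quadratic in x^2: x^2 = (277 ± √(277^2 - 4·1626))/2 = (277 ± √70225)/2 = (277 ± 265)/2, giving x^2 = 6 or x^2 = 271. So f(x) = (x^2 - 6)(x^2 - 271) and the roots of f are ±√6, ±√271. Hence the splitting field is K = Q(√6, √271). Since 6 and 271 are distinct squarefree integers > 1, their product 1626 is not a perfect square, so √271 ∉ Q(√6). By the tower law [K:Q] = [Q(√6,√271):Q(√6)] · [Q(√6):Q] = 2 · 2 = 4.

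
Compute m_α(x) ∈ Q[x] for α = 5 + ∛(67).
m_α(x) = x^3 - 15x^2 + 75x - 192

Set β = α - 5 = ∛(67), so β^3 = 67. Then (α - 5)^3 - 67 = 0, i.e. α is a root of g(x) = (x - 5)^3 - 67 = x^3 - 15x^2 + 75x - 192. Since g(x) = h(x - 5) where h(x) = x^3 - 67, and h is irreducible over Q (because 67 is not a perfect cube, so h has no rational root, and a monic cubic with no rational root is irreducible), g is also irreducible (irreducibility is preserved under the substitution x → x - 5). Hence m_α(x) = x^3 - 15x^2 + 75x - 192.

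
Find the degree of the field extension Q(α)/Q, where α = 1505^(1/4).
[Q(α):Q] = 4

α is a root of x^4 - 1505. By Eisenstein's criterion at the prime p = 5 (which divides the constant term 1505 but p^2 = 25 does not, since 1505 is squarefree), x^4 - 1505 is irreducible over Q. Hence [Q(α):Q] = 4.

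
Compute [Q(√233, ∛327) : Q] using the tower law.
[Q(√233, ∛327) : Q] = 6

Let L = Q(√233, ∛327). Since Q(√233) ⊂ L and [Q(√233):Q] = 2, the tower law gives 2 | [L:Q]. Likewise Q(∛327) ⊂ L with [Q(∛327):Q] = 3 (because 327 is not a perfect cube), so 3 | [L:Q]. As gcd(2,3) = 1, [L:Q] is divisible by 6. Conversely L is generated over Q by √233 and ∛327, so [L:Q] ≤ 2·3 = 6. Therefore [Q(√233, ∛327) : Q] = 6.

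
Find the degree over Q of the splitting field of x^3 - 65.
[K : Q] = 6

The roots of x^3 - 65 are ∛65, ω∛65, ω^2∛65 where ω = e^(2πi/3) is a primitive cube root of unity, so K = Q(∛65, ω). Now [Q(∛65):Q] = 3 (since 65 is not a perfect cube, x^3 - 65 is irreducible) and [Q(ω):Q] = 2. Both 2 and 3 divide [K:Q], and [K:Q] ≤ 3·2 = 6, so [K:Q] = 6. (Equivalently: Q(∛65) ⊂ R but ω ∉ R, so [K : Q(∛65)] = 2.)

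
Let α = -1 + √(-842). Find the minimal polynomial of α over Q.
m_α(x) = x^2 + 2x + 843

From α + 1 = √(-842), squaring gives (α + 1)^2 = -842, i.e. α^2 + 2α + 1 = -842, so α^2 + 2α + 843 = 0. The discriminant of x^2 + 2x + 843 is (2)^2 - 4·(843) = 4 - 3372 = -3368, and 4·(-842) is not a perfect square in Q since -842 is squarefree and ≠ 1. Hence x^2 + 2x + 843 is irreducible over Q and is the minimal polynomial of α.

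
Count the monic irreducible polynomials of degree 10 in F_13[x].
There are 13785812040 monic irreducible polynomials of degree 10 over F_13

Each element of F_{13^10} that lies in no proper subfield is a root of exactly one monic irreducible of degree 10 over F_13, and each such polynomial has 10 distinct roots in F_{13^10}. By Möbius inversion the count is N_13(10) = (1/10) Σ_{d|10} μ(10/d) · 13^d = (1/10)(μ(10)·13^1 + μ(5)·13^2 + μ(2)·13^5 + μ(1)·13^10) = 137858120400/10 = 13785812040.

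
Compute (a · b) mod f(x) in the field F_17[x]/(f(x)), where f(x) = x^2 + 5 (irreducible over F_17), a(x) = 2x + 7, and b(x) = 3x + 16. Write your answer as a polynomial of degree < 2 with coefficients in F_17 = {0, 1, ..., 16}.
a · b ≡ 2x + 14 (mod f(x))

Multiply in F_17[x]: a(x)·b(x) = (2x + 7)·(3x + 16) = 6x^2 + 2x + 10. This has degree ≥ 2, so divide by f(x) over F_17: 6x^2 + 2x + 10 = (6)·(x^2 + 5) + (2x + 14). Hence a·b ≡ 2x + 14 (mod f). (F_17[x]/(f) is a field with 17^2 = 289 elements since f is irreducible of degree 2.)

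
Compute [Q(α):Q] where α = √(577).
[Q(α):Q] = 2

[Q(α):Q] equals the degree of the minimal polynomial of α. Here α^2 = 577 and x^2 - 577 is irreducible (d = 577 is squarefree, ≠ 1, hence not a square), so deg(m_α) = 2. Thus [Q(α):Q] = 2.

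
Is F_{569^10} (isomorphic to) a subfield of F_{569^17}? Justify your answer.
No: F_{569^10} is not a subfield of F_{569^17}

F_{p^m} embeds in F_{p^n} iff m | n. Here 10 ∤ 17 (since 17 = 1·10 + 7 with remainder 7 ≠ 0), so F_{569^10} is not a subfield of F_{569^17}. Equivalently: if it were, the tower law would give 10 = [F_{569^10}:F_569] dividing [F_{569^17}:F_569] = 17, contradiction.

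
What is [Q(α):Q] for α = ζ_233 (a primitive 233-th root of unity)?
[Q(α):Q] = 232

The minimal polynomial of ζ_233 over Q is the 233-th cyclotomic polynomial Φ_233(x), which is irreducible over Q and has degree φ(233) = 232. Hence [Q(α):Q] = φ(233) = 232.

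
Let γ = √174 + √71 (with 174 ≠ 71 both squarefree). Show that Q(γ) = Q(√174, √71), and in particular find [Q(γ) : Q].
[Q(γ) : Q] = 4 (equivalently, Q(γ) = Q(√174, √71))

Obviously Q(γ) ⊆ Q(√174, √71), and [Q(√174, √71):Q] = 4 (since 174, 71 are distinct squarefree integers > 1 with 12354 not a perfect square). To show equality we compute the minimal polynomial of γ. From γ = √174 + √71: γ^2 = 174 + 2√(12354) + 71 = 245 + 2√(12354), so γ^2 - 245 = 2√(12354); squaring, (γ^2 - 245)^2 = 4·12354, i.e. γ^4 - 490γ^2 + 60025 - 49416 = 0, i.e. γ^4 - 490γ^2 + 10609 = 0. So γ is a root of x^4 - 490x^2 + 10609. This polynomial is irreducible over Q: it has no rational root (each ±√174 ± √71 is irrational), and any factorization into two quadratics over Q would force √(12354) ∈ Q (pairing opposite roots) or √174, √71 ∈ Q (other pairings), all impossible. Hence [Q(γ):Q] = 4 = [Q(√174, √71):Q], so Q(γ) = Q(√174, √71).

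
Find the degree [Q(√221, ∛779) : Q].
[Q(√221, ∛779) : Q] = 6

Let L = Q(√221, ∛779). Since Q(√221) ⊂ L and [Q(√221):Q] = 2, the tower law gives 2 | [L:Q]. Likewise Q(∛779) ⊂ L with [Q(∛779):Q] = 3 (because 779 is not a perfect cube), so 3 | [L:Q]. As gcd(2,3) = 1, [L:Q] is divisible by 6. Conversely L is generated over Q by √221 and ∛779, so [L:Q] ≤ 2·3 = 6. Therefore [Q(√221, ∛779) : Q] = 6.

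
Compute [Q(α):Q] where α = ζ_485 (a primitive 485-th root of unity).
[Q(α):Q] = 384

The minimal polynomial of ζ_485 over Q is the 485-th cyclotomic polynomial Φ_485(x), which is irreducible over Q and has degree φ(485) = 384. Hence [Q(α):Q] = φ(485) = 384.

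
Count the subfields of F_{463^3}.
F_{463^3} has 2 subfields

The subfields of F_{p^n} are exactly the fields F_{p^d} for d | n (each is the fixed field of the unique index-d subgroup of Gal(F_{p^n}/F_p) ≅ Z/nZ). The divisors of n = 3 are {1, 3}, giving 2 subfields: F_{463^1}, F_{463^3}.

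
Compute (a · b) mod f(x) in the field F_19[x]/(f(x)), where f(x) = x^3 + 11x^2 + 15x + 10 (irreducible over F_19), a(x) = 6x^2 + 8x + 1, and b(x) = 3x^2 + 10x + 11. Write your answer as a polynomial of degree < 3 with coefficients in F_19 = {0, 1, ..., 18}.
a · b ≡ 12x^2 + 13x + 11 (mod f(x))

Multiply in F_19[x]: a(x)·b(x) = (6x^2 + 8x + 1)·(3x^2 + 10x + 11) = 18x^4 + 8x^3 + 16x^2 + 3x + 11. This has degree ≥ 3, so divide by f(x) over F_19: 18x^4 + 8x^3 + 16x^2 + 3x + 11 = (18x)·(x^3 + 11x^2 + 15x + 10) + (12x^2 + 13x + 11). Hence a·b ≡ 12x^2 + 13x + 11 (mod f). (F_19[x]/(f) is a field with 19^3 = 6859 elements since f is irreducible of degree 3.)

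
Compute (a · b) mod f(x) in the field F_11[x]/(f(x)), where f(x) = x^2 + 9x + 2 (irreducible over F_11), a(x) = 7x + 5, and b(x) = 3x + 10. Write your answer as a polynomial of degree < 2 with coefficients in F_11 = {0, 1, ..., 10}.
a · b ≡ 6x + 8 (mod f(x))

Multiply in F_11[x]: a(x)·b(x) = (7x + 5)·(3x + 10) = 10x^2 + 8x + 6. This has degree ≥ 2, so divide by f(x) over F_11: 10x^2 + 8x + 6 = (10)·(x^2 + 9x + 2) + (6x + 8). Hence a·b ≡ 6x + 8 (mod f). (F_11[x]/(f) is a field with 11^2 = 121 elements since f is irreducible of degree 2.)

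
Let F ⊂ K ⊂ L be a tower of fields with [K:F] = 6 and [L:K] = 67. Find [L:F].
[L:F] = 402

The tower law says that for any tower of field extensions F ⊂ K ⊂ L with finite degrees, [L:F] = [L:K] · [K:F]. Here this gives [L:F] = 67 · 6 = 402.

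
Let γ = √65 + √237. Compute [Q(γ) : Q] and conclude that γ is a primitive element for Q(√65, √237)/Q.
[Q(γ) : Q] = 4 (equivalently, Q(γ) = Q(√65, √237))

Obviously Q(γ) ⊆ Q(√65, √237), and [Q(√65, √237):Q] = 4 (since 65, 237 are distinct squarefree integers > 1 with 15405 not a perfect square). To show equality we compute the minimal polynomial of γ. From γ = √65 + √237: γ^2 = 65 + 2√(15405) + 237 = 302 + 2√(15405), so γ^2 - 302 = 2√(15405); squaring, (γ^2 - 302)^2 = 4·15405, i.e. γ^4 - 604γ^2 + 91204 - 61620 = 0, i.e. γ^4 - 604γ^2 + 29584 = 0. So γ is a root of x^4 - 604x^2 + 29584. This polynomial is irreducible over Q: it has no rational root (each ±√65 ± √237 is irrational), and any factorization into two quadratics over Q would force √(15405) ∈ Q (pairing opposite roots) or √65, √237 ∈ Q (other pairings), all impossible. Hence [Q(γ):Q] = 4 = [Q(√65, √237):Q], so Q(γ) = Q(√65, √237).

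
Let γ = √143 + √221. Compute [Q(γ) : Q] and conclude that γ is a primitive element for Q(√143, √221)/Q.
[Q(γ) : Q] = 4 (equivalently, Q(γ) = Q(√143, √221))

Obviously Q(γ) ⊆ Q(√143, √221), and [Q(√143, √221):Q] = 4 (since 143, 221 are distinct squarefree integers > 1 with 31603 not a perfect square). To show equality we compute the minimal polynomial of γ. From γ = √143 + √221: γ^2 = 143 + 2√(31603) + 221 = 364 + 2√(31603), so γ^2 - 364 = 2√(31603); squaring, (γ^2 - 364)^2 = 4·31603, i.e. γ^4 - 728γ^2 + 132496 - 126412 = 0, i.e. γ^4 - 728γ^2 + 6084 = 0. So γ is a root of x^4 - 728x^2 + 6084. This polynomial is irreducible over Q: it has no rational root (each ±√143 ± √221 is irrational), and any factorization into two quadratics over Q would force √(31603) ∈ Q (pairing opposite roots) or √143, √221 ∈ Q (other pairings), all impossible. Hence [Q(γ):Q] = 4 = [Q(√143, √221):Q], so Q(γ) = Q(√143, √221).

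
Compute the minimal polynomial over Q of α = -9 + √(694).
m_α(x) = x^2 + 18x - 613

From α + 9 = √(694), squaring gives (α + 9)^2 = 694, i.e. α^2 + 18α + 81 = 694, so α^2 + 18α - 613 = 0. The discriminant of x^2 + 18x - 613 is (18)^2 - 4·(-613) = 324 + 2452 = 2776, and 4·(694) is not a perfect square in Q since 694 is squarefree and ≠ 1. Hence x^2 + 18x - 613 is irreducible over Q and is the minimal polynomial of α.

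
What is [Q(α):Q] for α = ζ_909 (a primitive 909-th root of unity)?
[Q(α):Q] = 600

The minimal polynomial of ζ_909 over Q is the 909-th cyclotomic polynomial Φ_909(x), which is irreducible over Q and has degree φ(909) = 600. Hence [Q(α):Q] = φ(909) = 600.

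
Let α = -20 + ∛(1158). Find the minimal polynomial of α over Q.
m_α(x) = x^3 + 60x^2 + 1200x + 6842

Set β = α + 20 = ∛(1158), so β^3 = 1158. Then (α + 20)^3 - 1158 = 0, i.e. α is a root of g(x) = (x + 20)^3 - 1158 = x^3 + 60x^2 + 1200x + 6842. Since g(x) = h(x + 20) where h(x) = x^3 - 1158, and h is irreducible over Q (because 1158 is not a perfect cube, so h has no rational root, and a monic cubic with no rational root is irreducible), g is also irreducible (irreducibility is preserved under the substitution x → x + 20). Hence m_α(x) = x^3 + 60x^2 + 1200x + 6842.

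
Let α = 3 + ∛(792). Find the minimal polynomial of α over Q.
m_α(x) = x^3 - 9x^2 + 27x - 819

Set β = α - 3 = ∛(792), so β^3 = 792. Then (α - 3)^3 - 792 = 0, i.e. α is a root of g(x) = (x - 3)^3 - 792 = x^3 - 9x^2 + 27x - 819. Since g(x) = h(x - 3) where h(x) = x^3 - 792, and h is irreducible over Q (because 792 is not a perfect cube, so h has no rational root, and a monic cubic with no rational root is irreducible), g is also irreducible (irreducibility is preserved under the substitution x → x - 3). Hence m_α(x) = x^3 - 9x^2 + 27x - 819.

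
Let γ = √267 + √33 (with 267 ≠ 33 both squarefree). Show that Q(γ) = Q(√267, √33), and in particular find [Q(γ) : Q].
[Q(γ) : Q] = 4 (equivalently, Q(γ) = Q(√267, √33))

Obviously Q(γ) ⊆ Q(√267, √33), and [Q(√267, √33):Q] = 4 (since 267, 33 are distinct squarefree integers > 1 with 8811 not a perfect square). To show equality we compute the minimal polynomial of γ. From γ = √267 + √33: γ^2 = 267 + 2√(8811) + 33 = 300 + 2√(8811), so γ^2 - 300 = 2√(8811); squaring, (γ^2 - 300)^2 = 4·8811, i.e. γ^4 - 600γ^2 + 90000 - 35244 = 0, i.e. γ^4 - 600γ^2 + 54756 = 0. So γ is a root of x^4 - 600x^2 + 54756. This polynomial is irreducible over Q: it has no rational root (each ±√267 ± √33 is irrational), and any factorization into two quadratics over Q would force √(8811) ∈ Q (pairing opposite roots) or √267, √33 ∈ Q (other pairings), all impossible. Hence [Q(γ):Q] = 4 = [Q(√267, √33):Q], so Q(γ) = Q(√267, √33).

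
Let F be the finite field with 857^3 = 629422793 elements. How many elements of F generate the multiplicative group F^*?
There are φ(629422792) = 311769744 primitive elements

F_q^* is cyclic of order q - 1 = 629422792. A cyclic group of order m has exactly φ(m) generators. Here m = 629422792 = 2^3 · 107 · 735307, so the number of primitive elements is φ(629422792) = 311769744.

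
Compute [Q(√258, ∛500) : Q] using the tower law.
[Q(√258, ∛500) : Q] = 6

Let L = Q(√258, ∛500). Since Q(√258) ⊂ L and [Q(√258):Q] = 2, the tower law gives 2 | [L:Q]. Likewise Q(∛500) ⊂ L with [Q(∛500):Q] = 3 (because 500 is not a perfect cube), so 3 | [L:Q]. As gcd(2,3) = 1, [L:Q] is divisible by 6. Conversely L is generated over Q by √258 and ∛500, so [L:Q] ≤ 2·3 = 6. Therefore [Q(√258, ∛500) : Q] = 6.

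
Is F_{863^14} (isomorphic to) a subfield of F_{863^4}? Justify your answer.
No: F_{863^14} is not a subfield of F_{863^4}

F_{p^m} embeds in F_{p^n} iff m | n. Here 14 ∤ 4 (since 4 = 0·14 + 4 with remainder 4 ≠ 0), so F_{863^14} is not a subfield of F_{863^4}. Equivalently: if it were, the tower law would give 14 = [F_{863^14}:F_863] dividing [F_{863^4}:F_863] = 4, contradiction.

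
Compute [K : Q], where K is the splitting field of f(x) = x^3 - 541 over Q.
[K : Q] = 6

The roots of x^3 - 541 are ∛541, ω∛541, ω^2∛541 where ω = e^(2πi/3) is a primitive cube root of unity, so K = Q(∛541, ω). Now [Q(∛541):Q] = 3 (since 541 is not a perfect cube, x^3 - 541 is irreducible) and [Q(ω):Q] = 2. Both 2 and 3 divide [K:Q], and [K:Q] ≤ 3·2 = 6, so [K:Q] = 6. (Equivalently: Q(∛541) ⊂ R but ω ∉ R, so [K : Q(∛541)] = 2.)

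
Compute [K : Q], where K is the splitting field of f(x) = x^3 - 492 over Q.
[K : Q] = 6

The roots of x^3 - 492 are ∛492, ω∛492, ω^2∛492 where ω = e^(2πi/3) is a primitive cube root of unity, so K = Q(∛492, ω). Now [Q(∛492):Q] = 3 (since 492 is not a perfect cube, x^3 - 492 is irreducible) and [Q(ω):Q] = 2. Both 2 and 3 divide [K:Q], and [K:Q] ≤ 3·2 = 6, so [K:Q] = 6. (Equivalently: Q(∛492) ⊂ R but ω ∉ R, so [K : Q(∛492)] = 2.)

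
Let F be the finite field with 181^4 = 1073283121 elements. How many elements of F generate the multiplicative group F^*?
There are φ(1073283120) = 226437120 primitive elements

F_q^* is cyclic of order q - 1 = 1073283120. A cyclic group of order m has exactly φ(m) generators. Here m = 1073283120 = 2^4 · 3^2 · 5 · 7 · 13 · 16381, so the number of primitive elements is φ(1073283120) = 226437120.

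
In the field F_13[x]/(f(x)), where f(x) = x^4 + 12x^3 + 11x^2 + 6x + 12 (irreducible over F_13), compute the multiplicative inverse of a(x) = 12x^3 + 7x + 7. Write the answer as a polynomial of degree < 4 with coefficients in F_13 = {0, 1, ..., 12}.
a(x)^(-1) ≡ 6x^3 + 12x^2 + 10x + 11 (mod f(x))

Since f is irreducible over F_13, F_13[x]/(f) is a field and a(x) ≠ 0 has an inverse. Apply the extended Euclidean algorithm to f(x) and a(x) in F_13[x]: f(x) = (12x + 1)·a(x) + (5x^2 + 6x + 5);  a(x) = (5x + 7)·(5x^2 + 6x + 5) + (5x + 11);  (5x^2 + 6x + 5) = (x + 12)·(5x + 11) + (3). The last nonzero remainder is the constant 3 = gcd(f, a) in F_13. Back-substituting through the division chain expresses 3 = s(x)·a(x) + t(x)·f(x) with s(x) ≡ 5x^3 + 10x^2 + 4x + 7 (mod f), so (5x^3 + 10x^2 + 4x + 7)·a(x) ≡ 3 (mod f). Multiplying by 3^(-1) ≡ 9 in F_13 gives a(x)^(-1) ≡ 9·(5x^3 + 10x^2 + 4x + 7) ≡ 6x^3 + 12x^2 + 10x + 11 (mod f). Check: (12x^3 + 7x + 7)·(6x^3 + 12x^2 + 10x + 11) = 7x^6 + x^5 + 6x^4 + 11x^3 + 11x^2 + 4x + 12 ≡ 1 (mod x^4 + 12x^3 + 11x^2 + 6x + 12).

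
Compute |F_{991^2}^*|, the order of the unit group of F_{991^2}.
|F_{991^2}^*| = 982080

F_{991^2} has 991^2 = 982081 elements; its multiplicative group consists of all nonzero elements, so |F_{991^2}^*| = 982081 - 1 = 982080. (It is cyclic since any finite subgroup of the multiplicative group of a field is cyclic.)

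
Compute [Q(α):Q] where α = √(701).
[Q(α):Q] = 2

[Q(α):Q] equals the degree of the minimal polynomial of α. Here α^2 = 701 and x^2 - 701 is irreducible (d = 701 is squarefree, ≠ 1, hence not a square), so deg(m_α) = 2. Thus [Q(α):Q] = 2.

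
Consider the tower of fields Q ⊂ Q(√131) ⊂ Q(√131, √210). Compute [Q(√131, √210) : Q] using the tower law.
[Q(√131, √210) : Q] = 4

[Q(√131):Q] = 2 (min poly x^2 - 131, irreducible since 131 is squarefree > 1). For the top step, suppose √210 ∈ Q(√131), say √210 = c + d√131 with c, d ∈ Q. Squaring: 210 = c^2 + 131d^2 + 2cd√131. Since √131 ∉ Q this forces 2cd = 0. If d = 0 then √210 = c ∈ Q, contradicting 210 squarefree > 1. If c = 0 then 210 = 131d^2, so 131·210 = (131d)^2 is a perfect square in Q — but 131·210 = 27510 is not a perfect square (since 131 and 210 are distinct squarefree integers). Contradiction. Hence √210 ∉ Q(√131), so x^2 - 210 stays irreducible over Q(√131) and [Q(√131, √210) : Q(√131)] = 2. By the tower law, [Q(√131, √210) : Q] = 2 · 2 = 4.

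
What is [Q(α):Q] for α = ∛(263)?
[Q(α):Q] = 3

The minimal polynomial of α is x^3 - 263, irreducible over Q since 263 is not a perfect cube (so x^3 - 263 has no rational root). Hence [Q(α):Q] = deg(m_α) = 3.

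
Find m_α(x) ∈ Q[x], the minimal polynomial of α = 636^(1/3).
m_α(x) = x^3 - 636

α satisfies α^3 = 636, so x^3 - 636 annihilates α. By the rational root test, a rational root p/q (in lowest terms) of x^3 - 636 would satisfy p^3 = 636 q^3, forcing q = 1 and p^3 = 636; but 636 is not a perfect cube, contradiction. A monic cubic over Q with no rational root is irreducible (any nontrivial factorization would include a linear factor). Hence x^3 - 636 is the minimal polynomial of α, and in particular [Q(α):Q] = 3.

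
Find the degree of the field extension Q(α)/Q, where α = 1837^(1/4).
[Q(α):Q] = 4

α is a root of x^4 - 1837. By Eisenstein's criterion at the prime p = 11 (which divides the constant term 1837 but p^2 = 121 does not, since 1837 is squarefree), x^4 - 1837 is irreducible over Q. Hence [Q(α):Q] = 4.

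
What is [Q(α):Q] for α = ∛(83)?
[Q(α):Q] = 3

The minimal polynomial of α is x^3 - 83, irreducible over Q since 83 is not a perfect cube (so x^3 - 83 has no rational root). Hence [Q(α):Q] = deg(m_α) = 3.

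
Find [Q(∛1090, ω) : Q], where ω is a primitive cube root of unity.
[Q(∛1090, ω) : Q] = 6

[Q(∛1090):Q] = 3 (min poly x^3 - 1090, irreducible since 1090 is not a perfect cube). [Q(ω):Q] = 2 (min poly x^2 + x + 1). Since Q(∛1090) ⊂ R and ω ∉ R, we have ω ∉ Q(∛1090), so x^2 + x + 1 remains irreducible over Q(∛1090) and [Q(∛1090, ω) : Q(∛1090)] = 2. By the tower law, [Q(∛1090, ω) : Q] = 3 · 2 = 6. (In fact Q(∛1090, ω) is the splitting field of x^3 - 1090 over Q.)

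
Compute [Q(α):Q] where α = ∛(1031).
[Q(α):Q] = 3

The minimal polynomial of α is x^3 - 1031, irreducible over Q since 1031 is not a perfect cube (so x^3 - 1031 has no rational root). Hence [Q(α):Q] = deg(m_α) = 3.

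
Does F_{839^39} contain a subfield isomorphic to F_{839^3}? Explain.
Yes: F_{839^3} is a subfield of F_{839^39}

F_{p^m} embeds in F_{p^n} iff m | n (since F_{p^n} is the splitting field of x^(p^n) - x, and F_{p^m} ⊂ F_{p^n} forces p^n to be a power of p^m, i.e. m | n; conversely if m | n then every root of x^(p^m) - x is a root of x^(p^n) - x). Here 3 | 39 (since 39 = 13·3), so F_{839^3} is a subfield of F_{839^39}, and [F_{839^39} : F_{839^3}] = 39/3 = 13.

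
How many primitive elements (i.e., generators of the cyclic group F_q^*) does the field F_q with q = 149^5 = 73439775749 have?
There are φ(73439775748) = 35521200000 primitive elements

F_q^* is cyclic of order q - 1 = 73439775748. A cyclic group of order m has exactly φ(m) generators. Here m = 73439775748 = 2^2 · 37 · 251 · 691 · 2861, so the number of primitive elements is φ(73439775748) = 35521200000.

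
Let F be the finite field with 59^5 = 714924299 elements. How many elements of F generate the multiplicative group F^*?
There are φ(714924298) = 302400000 primitive elements

F_q^* is cyclic of order q - 1 = 714924298. A cyclic group of order m has exactly φ(m) generators. Here m = 714924298 = 2 · 11 · 29 · 41 · 151 · 181, so the number of primitive elements is φ(714924298) = 302400000.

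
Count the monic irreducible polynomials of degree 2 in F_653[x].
There are 212878 monic irreducible polynomials of degree 2 over F_653

Each element of F_{653^2} that lies in no proper subfield is a root of exactly one monic irreducible of degree 2 over F_653, and each such polynomial has 2 distinct roots in F_{653^2}. By Möbius inversion the count is N_653(2) = (1/2) Σ_{d|2} μ(2/d) · 653^d = (1/2)(μ(2)·653^1 + μ(1)·653^2) = 425756/2 = 212878.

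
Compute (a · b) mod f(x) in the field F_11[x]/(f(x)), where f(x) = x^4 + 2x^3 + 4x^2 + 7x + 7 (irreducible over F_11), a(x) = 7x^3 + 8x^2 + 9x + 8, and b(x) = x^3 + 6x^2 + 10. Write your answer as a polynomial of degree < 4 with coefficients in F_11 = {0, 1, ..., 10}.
a · b ≡ 3x^3 + 10x^2 + 7x + 7 (mod f(x))

Multiply in F_11[x]: a(x)·b(x) = (7x^3 + 8x^2 + 9x + 8)·(x^3 + 6x^2 + 10) = 7x^6 + 6x^5 + 2x^4 + 7x^2 + 2x + 3. This has degree ≥ 4, so divide by f(x) over F_11: 7x^6 + 6x^5 + 2x^4 + 7x^2 + 2x + 3 = (7x^2 + 3x + 1)·(x^4 + 2x^3 + 4x^2 + 7x + 7) + (3x^3 + 10x^2 + 7x + 7). Hence a·b ≡ 3x^3 + 10x^2 + 7x + 7 (mod f). (F_11[x]/(f) is a field with 11^4 = 14641 elements since f is irreducible of degree 4.)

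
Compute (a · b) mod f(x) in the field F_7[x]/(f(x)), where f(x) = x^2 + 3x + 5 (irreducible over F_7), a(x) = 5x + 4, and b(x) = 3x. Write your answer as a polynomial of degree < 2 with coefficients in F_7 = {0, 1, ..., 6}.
a · b ≡ 2x + 2 (mod f(x))

Multiply in F_7[x]: a(x)·b(x) = (5x + 4)·(3x) = x^2 + 5x. This has degree ≥ 2, so divide by f(x) over F_7: x^2 + 5x = (1)·(x^2 + 3x + 5) + (2x + 2). Hence a·b ≡ 2x + 2 (mod f). (F_7[x]/(f) is a field with 7^2 = 49 elements since f is irreducible of degree 2.)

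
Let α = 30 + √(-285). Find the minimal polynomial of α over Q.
m_α(x) = x^2 - 60x + 1185

From α - 30 = √(-285), squaring gives (α - 30)^2 = -285, i.e. α^2 - 60α + 900 = -285, so α^2 - 60α + 1185 = 0. The discriminant of x^2 - 60x + 1185 is (-60)^2 - 4·(1185) = 3600 - 4740 = -1140, and 4·(-285) is not a perfect square in Q since -285 is squarefree and ≠ 1. Hence x^2 - 60x + 1185 is irreducible over Q and is the minimal polynomial of α.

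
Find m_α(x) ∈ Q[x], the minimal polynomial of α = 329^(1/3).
m_α(x) = x^3 - 329

α satisfies α^3 = 329, so x^3 - 329 annihilates α. By the rational root test, a rational root p/q (in lowest terms) of x^3 - 329 would satisfy p^3 = 329 q^3, forcing q = 1 and p^3 = 329; but 329 is not a perfect cube, contradiction. A monic cubic over Q with no rational root is irreducible (any nontrivial factorization would include a linear factor). Hence x^3 - 329 is the minimal polynomial of α, and in particular [Q(α):Q] = 3.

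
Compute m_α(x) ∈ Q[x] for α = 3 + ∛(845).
m_α(x) = x^3 - 9x^2 + 27x - 872

Set β = α - 3 = ∛(845), so β^3 = 845. Then (α - 3)^3 - 845 = 0, i.e. α is a root of g(x) = (x - 3)^3 - 845 = x^3 - 9x^2 + 27x - 872. Since g(x) = h(x - 3) where h(x) = x^3 - 845, and h is irreducible over Q (because 845 is not a perfect cube, so h has no rational root, and a monic cubic with no rational root is irreducible), g is also irreducible (irreducibility is preserved under the substitution x → x - 3). Hence m_α(x) = x^3 - 9x^2 + 27x - 872.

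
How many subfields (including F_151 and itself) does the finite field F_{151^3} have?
F_{151^3} has 2 subfields

The subfields of F_{p^n} are exactly the fields F_{p^d} for d | n (each is the fixed field of the unique index-d subgroup of Gal(F_{p^n}/F_p) ≅ Z/nZ). The divisors of n = 3 are {1, 3}, giving 2 subfields: F_{151^1}, F_{151^3}.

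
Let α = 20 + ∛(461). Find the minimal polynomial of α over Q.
m_α(x) = x^3 - 60x^2 + 1200x - 8461

Set β = α - 20 = ∛(461), so β^3 = 461. Then (α - 20)^3 - 461 = 0, i.e. α is a root of g(x) = (x - 20)^3 - 461 = x^3 - 60x^2 + 1200x - 8461. Since g(x) = h(x - 20) where h(x) = x^3 - 461, and h is irreducible over Q (because 461 is not a perfect cube, so h has no rational root, and a monic cubic with no rational root is irreducible), g is also irreducible (irreducibility is preserved under the substitution x → x - 20). Hence m_α(x) = x^3 - 60x^2 + 1200x - 8461.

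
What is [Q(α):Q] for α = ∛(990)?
[Q(α):Q] = 3

The minimal polynomial of α is x^3 - 990, irreducible over Q since 990 is not a perfect cube (so x^3 - 990 has no rational root). Hence [Q(α):Q] = deg(m_α) = 3.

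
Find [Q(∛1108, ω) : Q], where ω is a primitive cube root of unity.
[Q(∛1108, ω) : Q] = 6

[Q(∛1108):Q] = 3 (min poly x^3 - 1108, irreducible since 1108 is not a perfect cube). [Q(ω):Q] = 2 (min poly x^2 + x + 1). Since Q(∛1108) ⊂ R and ω ∉ R, we have ω ∉ Q(∛1108), so x^2 + x + 1 remains irreducible over Q(∛1108) and [Q(∛1108, ω) : Q(∛1108)] = 2. By the tower law, [Q(∛1108, ω) : Q] = 3 · 2 = 6. (In fact Q(∛1108, ω) is the splitting field of x^3 - 1108 over Q.)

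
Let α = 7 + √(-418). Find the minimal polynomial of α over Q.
m_α(x) = x^2 - 14x + 467

From α - 7 = √(-418), squaring gives (α - 7)^2 = -418, i.e. α^2 - 14α + 49 = -418, so α^2 - 14α + 467 = 0. The discriminant of x^2 - 14x + 467 is (-14)^2 - 4·(467) = 196 - 1868 = -1672, and 4·(-418) is not a perfect square in Q since -418 is squarefree and ≠ 1. Hence x^2 - 14x + 467 is irreducible over Q and is the minimal polynomial of α.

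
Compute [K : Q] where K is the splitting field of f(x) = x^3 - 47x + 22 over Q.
[K : Q] = 6

By the rational root test, any rational root of the monic integer polynomial f(x) = x^3 - 47x + 22 must be an integer dividing the constant term 22, i.e. one of ±{1, 2, 11, 22}. Evaluating: f(1) = -24, f(-1) = 68, f(2) = -64, f(-2) = 108, f(11) = 836, f(-11) = -792, f(22) = 9636, f(-22) = -9592; none is 0, so f has no rational root and is therefore irreducible over Q (a cubic with no linear factor over a field is irreducible). For an irreducible cubic, the Galois group is A_3 or S_3 according as the discriminant disc(f) = -4a^3 - 27b^2 = -4·(-47)^3 - 27·(22)^2 = 402224 is or is not a square in Q. Here disc(f) = 402224 is not a perfect square in Q, so the Galois group of f over Q is not contained in A_3 and must be all of S_3. The splitting field has degree |S_3| = 6 over Q, so [K : Q] = 6.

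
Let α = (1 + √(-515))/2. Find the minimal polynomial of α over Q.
m_α(x) = x^2 - x + 129

From 2α - 1 = √(-515), squaring gives (2α - 1)^2 = -515, i.e. 4α^2 - 4α + 1 = -515, so α^2 - α + (1 + 515)/4 = 0. Since -515 ≡ 1 (mod 4), (1 + 515)/4 = 129 ∈ Z. The polynomial x^2 - x + 129 has discriminant 1 - 4·(129) = -515, which is not a perfect square in Q (d = -515 is squarefree and ≠ 1), so x^2 - x + 129 is irreducible over Q. It is the minimal polynomial of α.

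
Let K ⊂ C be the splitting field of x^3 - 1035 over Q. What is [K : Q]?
[K : Q] = 6

The roots of x^3 - 1035 are ∛1035, ω∛1035, ω^2∛1035 where ω = e^(2πi/3) is a primitive cube root of unity, so K = Q(∛1035, ω). Now [Q(∛1035):Q] = 3 (since 1035 is not a perfect cube, x^3 - 1035 is irreducible) and [Q(ω):Q] = 2. Both 2 and 3 divide [K:Q], and [K:Q] ≤ 3·2 = 6, so [K:Q] = 6. (Equivalently: Q(∛1035) ⊂ R but ω ∉ R, so [K : Q(∛1035)] = 2.)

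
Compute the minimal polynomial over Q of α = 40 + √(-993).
m_α(x) = x^2 - 80x + 2593

From α - 40 = √(-993), squaring gives (α - 40)^2 = -993, i.e. α^2 - 80α + 1600 = -993, so α^2 - 80α + 2593 = 0. The discriminant of x^2 - 80x + 2593 is (-80)^2 - 4·(2593) = 6400 - 10372 = -3972, and 4·(-993) is not a perfect square in Q since -993 is squarefree and ≠ 1. Hence x^2 - 80x + 2593 is irreducible over Q and is the minimal polynomial of α.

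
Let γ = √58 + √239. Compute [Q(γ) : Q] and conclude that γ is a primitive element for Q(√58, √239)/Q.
[Q(γ) : Q] = 4 (equivalently, Q(γ) = Q(√58, √239))

Obviously Q(γ) ⊆ Q(√58, √239), and [Q(√58, √239):Q] = 4 (since 58, 239 are distinct squarefree integers > 1 with 13862 not a perfect square). To show equality we compute the minimal polynomial of γ. From γ = √58 + √239: γ^2 = 58 + 2√(13862) + 239 = 297 + 2√(13862), so γ^2 - 297 = 2√(13862); squaring, (γ^2 - 297)^2 = 4·13862, i.e. γ^4 - 594γ^2 + 88209 - 55448 = 0, i.e. γ^4 - 594γ^2 + 32761 = 0. So γ is a root of x^4 - 594x^2 + 32761. This polynomial is irreducible over Q: it has no rational root (each ±√58 ± √239 is irrational), and any factorization into two quadratics over Q would force √(13862) ∈ Q (pairing opposite roots) or √58, √239 ∈ Q (other pairings), all impossible. Hence [Q(γ):Q] = 4 = [Q(√58, √239):Q], so Q(γ) = Q(√58, √239).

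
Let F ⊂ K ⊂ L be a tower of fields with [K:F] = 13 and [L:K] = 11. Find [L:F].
[L:F] = 143

The tower law says that for any tower of field extensions F ⊂ K ⊂ L with finite degrees, [L:F] = [L:K] · [K:F]. Here this gives [L:F] = 11 · 13 = 143.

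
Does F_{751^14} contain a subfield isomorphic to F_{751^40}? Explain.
No: F_{751^40} is not a subfield of F_{751^14}

F_{p^m} embeds in F_{p^n} iff m | n. Here 40 ∤ 14 (since 14 = 0·40 + 14 with remainder 14 ≠ 0), so F_{751^40} is not a subfield of F_{751^14}. Equivalently: if it were, the tower law would give 40 = [F_{751^40}:F_751] dividing [F_{751^14}:F_751] = 14, contradiction.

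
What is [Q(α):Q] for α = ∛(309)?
[Q(α):Q] = 3

The minimal polynomial of α is x^3 - 309, irreducible over Q since 309 is not a perfect cube (so x^3 - 309 has no rational root). Hence [Q(α):Q] = deg(m_α) = 3.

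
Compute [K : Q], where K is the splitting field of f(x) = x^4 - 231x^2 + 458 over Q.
[K : Q] = 4

Solving the quadratic in x^2: x^2 = (231 ± √(231^2 - 4·458))/2 = (231 ± √51529)/2 = (231 ± 227)/2, giving x^2 = 229 or x^2 = 2. So f(x) = (x^2 - 229)(x^2 - 2) and the roots of f are ±√229, ±√2. Hence the splitting field is K = Q(√229, √2). Since 229 and 2 are distinct squarefree integers > 1, their product 458 is not a perfect square, so √2 ∉ Q(√229). By the tower law [K:Q] = [Q(√229,√2):Q(√229)] · [Q(√229):Q] = 2 · 2 = 4.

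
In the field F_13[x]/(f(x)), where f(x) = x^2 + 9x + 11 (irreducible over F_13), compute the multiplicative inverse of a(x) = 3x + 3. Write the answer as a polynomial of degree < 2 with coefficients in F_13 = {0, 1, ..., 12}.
a(x)^(-1) ≡ 10x + 2 (mod f(x))

Since f is irreducible over F_13, F_13[x]/(f) is a field and a(x) ≠ 0 has an inverse. Apply the extended Euclidean algorithm to f(x) and a(x) in F_13[x]: f(x) = (9x + 7)·a(x) + (3). The last nonzero remainder is the constant 3 = gcd(f, a) in F_13. Back-substituting through the division chain expresses 3 = s(x)·a(x) + t(x)·f(x) with s(x) ≡ 4x + 6 (mod f), so (4x + 6)·a(x) ≡ 3 (mod f). Multiplying by 3^(-1) ≡ 9 in F_13 gives a(x)^(-1) ≡ 9·(4x + 6) ≡ 10x + 2 (mod f). Check: (3x + 3)·(10x + 2) = 4x^2 + 10x + 6 ≡ 1 (mod x^2 + 9x + 11).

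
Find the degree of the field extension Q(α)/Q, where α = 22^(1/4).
[Q(α):Q] = 4

α is a root of x^4 - 22. By Eisenstein's criterion at the prime p = 2 (which divides the constant term 22 but p^2 = 4 does not, since 22 is squarefree), x^4 - 22 is irreducible over Q. Hence [Q(α):Q] = 4.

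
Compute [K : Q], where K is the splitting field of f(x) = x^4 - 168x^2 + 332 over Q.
[K : Q] = 4

Solving the quadratic in x^2: x^2 = (168 ± √(168^2 - 4·332))/2 = (168 ± √26896)/2 = (168 ± 164)/2, giving x^2 = 2 or x^2 = 166. So f(x) = (x^2 - 2)(x^2 - 166) and the roots of f are ±√2, ±√166. Hence the splitting field is K = Q(√2, √166). Since 2 and 166 are distinct squarefree integers > 1, their product 332 is not a perfect square, so √166 ∉ Q(√2). By the tower law [K:Q] = [Q(√2,√166):Q(√2)] · [Q(√2):Q] = 2 · 2 = 4.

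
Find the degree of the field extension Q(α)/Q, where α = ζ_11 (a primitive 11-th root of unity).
[Q(α):Q] = 10

The minimal polynomial of ζ_11 over Q is the 11-th cyclotomic polynomial Φ_11(x), which is irreducible over Q and has degree φ(11) = 10. Hence [Q(α):Q] = φ(11) = 10.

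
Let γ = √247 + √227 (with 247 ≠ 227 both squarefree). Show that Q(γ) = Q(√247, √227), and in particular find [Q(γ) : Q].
[Q(γ) : Q] = 4 (equivalently, Q(γ) = Q(√247, √227))

Obviously Q(γ) ⊆ Q(√247, √227), and [Q(√247, √227):Q] = 4 (since 247, 227 are distinct squarefree integers > 1 with 56069 not a perfect square). To show equality we compute the minimal polynomial of γ. From γ = √247 + √227: γ^2 = 247 + 2√(56069) + 227 = 474 + 2√(56069), so γ^2 - 474 = 2√(56069); squaring, (γ^2 - 474)^2 = 4·56069, i.e. γ^4 - 948γ^2 + 224676 - 224276 = 0, i.e. γ^4 - 948γ^2 + 400 = 0. So γ is a root of x^4 - 948x^2 + 400. This polynomial is irreducible over Q: it has no rational root (each ±√247 ± √227 is irrational), and any factorization into two quadratics over Q would force √(56069) ∈ Q (pairing opposite roots) or √247, √227 ∈ Q (other pairings), all impossible. Hence [Q(γ):Q] = 4 = [Q(√247, √227):Q], so Q(γ) = Q(√247, √227).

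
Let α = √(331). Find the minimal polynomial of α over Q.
m_α(x) = x^2 - 331

α satisfies α^2 - 331 = 0, so x^2 - 331 annihilates α. Since d = 331 is squarefree and ≠ 1, it is not a perfect square in Q, so x^2 - 331 has no rational root and is therefore irreducible over Q (a degree-2 polynomial over a field is irreducible iff it has no root). Hence m_α(x) = x^2 - 331.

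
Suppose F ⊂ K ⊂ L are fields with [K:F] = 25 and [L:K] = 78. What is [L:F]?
[L:F] = 1950

The tower law says that for any tower of field extensions F ⊂ K ⊂ L with finite degrees, [L:F] = [L:K] · [K:F]. Here this gives [L:F] = 78 · 25 = 1950.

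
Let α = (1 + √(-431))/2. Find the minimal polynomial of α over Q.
m_α(x) = x^2 - x + 108

From 2α - 1 = √(-431), squaring gives (2α - 1)^2 = -431, i.e. 4α^2 - 4α + 1 = -431, so α^2 - α + (1 + 431)/4 = 0. Since -431 ≡ 1 (mod 4), (1 + 431)/4 = 108 ∈ Z. The polynomial x^2 - x + 108 has discriminant 1 - 4·(108) = -431, which is not a perfect square in Q (d = -431 is squarefree and ≠ 1), so x^2 - x + 108 is irreducible over Q. It is the minimal polynomial of α.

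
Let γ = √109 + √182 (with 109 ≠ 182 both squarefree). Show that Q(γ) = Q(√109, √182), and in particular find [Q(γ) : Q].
[Q(γ) : Q] = 4 (equivalently, Q(γ) = Q(√109, √182))

Obviously Q(γ) ⊆ Q(√109, √182), and [Q(√109, √182):Q] = 4 (since 109, 182 are distinct squarefree integers > 1 with 19838 not a perfect square). To show equality we compute the minimal polynomial of γ. From γ = √109 + √182: γ^2 = 109 + 2√(19838) + 182 = 291 + 2√(19838), so γ^2 - 291 = 2√(19838); squaring, (γ^2 - 291)^2 = 4·19838, i.e. γ^4 - 582γ^2 + 84681 - 79352 = 0, i.e. γ^4 - 582γ^2 + 5329 = 0. So γ is a root of x^4 - 582x^2 + 5329. This polynomial is irreducible over Q: it has no rational root (each ±√109 ± √182 is irrational), and any factorization into two quadratics over Q would force √(19838) ∈ Q (pairing opposite roots) or √109, √182 ∈ Q (other pairings), all impossible. Hence [Q(γ):Q] = 4 = [Q(√109, √182):Q], so Q(γ) = Q(√109, √182).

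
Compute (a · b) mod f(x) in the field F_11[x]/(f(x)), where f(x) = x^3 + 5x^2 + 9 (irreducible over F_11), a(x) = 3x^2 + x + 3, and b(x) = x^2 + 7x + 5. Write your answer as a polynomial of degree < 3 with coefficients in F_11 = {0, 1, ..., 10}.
a · b ≡ x^2 + 10x + 7 (mod f(x))

Multiply in F_11[x]: a(x)·b(x) = (3x^2 + x + 3)·(x^2 + 7x + 5) = 3x^4 + 3x^2 + 4x + 4. This has degree ≥ 3, so divide by f(x) over F_11: 3x^4 + 3x^2 + 4x + 4 = (3x + 7)·(x^3 + 5x^2 + 9) + (x^2 + 10x + 7). Hence a·b ≡ x^2 + 10x + 7 (mod f). (F_11[x]/(f) is a field with 11^3 = 1331 elements since f is irreducible of degree 3.)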